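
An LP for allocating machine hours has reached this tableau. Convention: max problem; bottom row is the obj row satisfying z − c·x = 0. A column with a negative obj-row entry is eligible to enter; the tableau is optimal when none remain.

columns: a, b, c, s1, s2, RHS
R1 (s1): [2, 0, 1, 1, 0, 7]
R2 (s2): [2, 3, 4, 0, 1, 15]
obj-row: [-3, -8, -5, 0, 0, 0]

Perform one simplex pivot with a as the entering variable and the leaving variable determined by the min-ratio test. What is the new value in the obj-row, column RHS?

Ratio test on column a — row 1: 7/2 = 7/2; row 2: 15/2 = 15/2. Minimum is 7/2 at row 1 (s1 leaves); pivot element 2.
Divide row 1 by 2; eliminate column a from the other rows.
obj-row update in column RHS: 0 − (-3)·(7/2) = 21/2.

21/2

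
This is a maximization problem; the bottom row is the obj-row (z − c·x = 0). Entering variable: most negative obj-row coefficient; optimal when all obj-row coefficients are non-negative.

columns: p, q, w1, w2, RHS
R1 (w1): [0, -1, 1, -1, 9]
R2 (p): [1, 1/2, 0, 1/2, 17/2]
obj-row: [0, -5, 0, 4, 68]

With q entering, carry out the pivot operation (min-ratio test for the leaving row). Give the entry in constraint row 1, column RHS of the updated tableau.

26

Ratio test on column q — row 1: entry -1 ≤ 0; row 2: (17/2)/(1/2) = 17. Minimum is 17 at row 2 (p leaves); pivot element 1/2.
Divide row 2 by 1/2; eliminate column q from the other rows.
Row 1 update in column RHS: 9 − (-1)·17 = 26.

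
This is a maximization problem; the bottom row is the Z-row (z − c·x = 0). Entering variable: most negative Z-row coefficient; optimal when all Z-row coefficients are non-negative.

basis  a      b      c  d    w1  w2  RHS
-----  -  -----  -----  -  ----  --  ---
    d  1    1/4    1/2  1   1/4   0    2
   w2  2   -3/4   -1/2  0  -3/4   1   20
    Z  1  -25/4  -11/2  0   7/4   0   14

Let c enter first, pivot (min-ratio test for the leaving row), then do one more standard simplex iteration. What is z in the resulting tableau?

64

Ratio test on column c — row 1: 2/(1/2) = 4; row 2: entry -1/2 ≤ 0. Minimum is 4 at row 1 (d leaves); pivot element 1/2.
Pivot on row 1; the Z-row RHS becomes 14 − (-11/2)·4 = 36.
Next entering variable (most negative Z-row entry -7/2): b.
Ratio test on column b — row 1: 4/(1/2) = 8; row 2: entry -1/2 ≤ 0. Minimum is 8 at row 1 (c leaves); pivot element 1/2.
After the second pivot the Z-row RHS is 36 − (-7/2)·8 = 64.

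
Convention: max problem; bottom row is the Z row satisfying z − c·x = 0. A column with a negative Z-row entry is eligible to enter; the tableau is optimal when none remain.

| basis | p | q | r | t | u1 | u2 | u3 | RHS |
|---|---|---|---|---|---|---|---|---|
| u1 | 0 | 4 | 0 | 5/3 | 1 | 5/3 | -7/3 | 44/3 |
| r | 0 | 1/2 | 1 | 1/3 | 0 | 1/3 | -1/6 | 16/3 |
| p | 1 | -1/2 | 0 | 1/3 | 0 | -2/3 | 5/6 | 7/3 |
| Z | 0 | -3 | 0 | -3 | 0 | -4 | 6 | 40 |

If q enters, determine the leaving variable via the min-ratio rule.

Column q entries and ratios — u1: (44/3)/4 = 11/3; r: (16/3)/(1/2) = 32/3; p: -1/2 ≤ 0, skip.
Smallest ratio is 11/3 in the row of u1, so u1 leaves.

u1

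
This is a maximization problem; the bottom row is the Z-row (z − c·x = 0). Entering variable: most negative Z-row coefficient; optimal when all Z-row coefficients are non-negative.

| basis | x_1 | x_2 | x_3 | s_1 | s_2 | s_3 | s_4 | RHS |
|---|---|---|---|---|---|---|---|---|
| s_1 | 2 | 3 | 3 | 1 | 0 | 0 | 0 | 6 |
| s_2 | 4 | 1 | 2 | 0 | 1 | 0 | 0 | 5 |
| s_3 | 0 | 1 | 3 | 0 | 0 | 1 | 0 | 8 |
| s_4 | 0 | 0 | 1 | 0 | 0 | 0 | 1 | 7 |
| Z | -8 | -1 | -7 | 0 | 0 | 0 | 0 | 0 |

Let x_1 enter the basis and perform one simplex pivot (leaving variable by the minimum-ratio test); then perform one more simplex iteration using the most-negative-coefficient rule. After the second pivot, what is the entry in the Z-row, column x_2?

Ratio test on column x_1 — row 1: 6/2 = 3; row 2: 5/4 = 5/4; row 3: entry 0 ≤ 0; row 4: entry 0 ≤ 0. Minimum is 5/4 at row 2 (s_2 leaves); pivot element 4.
Divide row 2 by 4; eliminate column x_1 from the other rows.
Second iteration: most negative Z-row entry is -3 in column x_3, so x_3 enters.
Ratio test on column x_3 — row 1: (7/2)/2 = 7/4; row 2: (5/4)/(1/2) = 5/2; row 3: 8/3 = 8/3; row 4: 7/1 = 7. Minimum is 7/4 at row 1 (s_1 leaves); pivot element 2.
Divide row 1 by 2; eliminate column x_3 from the other rows.
After both pivots, the entry at the Z-row, column x_2 is 19/4.

19/4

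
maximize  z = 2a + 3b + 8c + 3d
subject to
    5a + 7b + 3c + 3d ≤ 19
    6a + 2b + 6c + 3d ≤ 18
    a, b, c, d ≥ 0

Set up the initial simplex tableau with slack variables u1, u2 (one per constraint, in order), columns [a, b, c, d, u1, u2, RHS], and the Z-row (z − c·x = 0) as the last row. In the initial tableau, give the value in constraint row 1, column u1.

1

Slack u1 belongs to constraint 1; its column is the unit vector e_1, so the entry in row 1 is 1.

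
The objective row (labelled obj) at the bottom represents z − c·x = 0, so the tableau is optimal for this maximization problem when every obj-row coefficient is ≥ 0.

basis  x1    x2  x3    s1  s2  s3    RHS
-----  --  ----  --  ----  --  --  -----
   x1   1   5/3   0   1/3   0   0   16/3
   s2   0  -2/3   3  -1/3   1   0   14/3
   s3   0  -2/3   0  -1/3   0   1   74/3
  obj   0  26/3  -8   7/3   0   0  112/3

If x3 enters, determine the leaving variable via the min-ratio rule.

s2

Column x3 entries and ratios — x1: 0 ≤ 0, skip; s2: (14/3)/3 = 14/9; s3: 0 ≤ 0, skip.
Smallest ratio is 14/9 in the row of s2, so s2 leaves.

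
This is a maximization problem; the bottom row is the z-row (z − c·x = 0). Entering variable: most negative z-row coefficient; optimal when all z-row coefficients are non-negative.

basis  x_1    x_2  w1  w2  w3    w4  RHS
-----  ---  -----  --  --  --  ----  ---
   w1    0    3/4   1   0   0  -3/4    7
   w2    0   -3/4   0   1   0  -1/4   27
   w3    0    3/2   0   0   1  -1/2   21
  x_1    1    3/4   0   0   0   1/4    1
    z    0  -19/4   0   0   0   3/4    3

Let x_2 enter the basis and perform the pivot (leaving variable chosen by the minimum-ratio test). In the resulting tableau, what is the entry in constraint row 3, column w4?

-1

Ratio test on column x_2 — row 1: 7/(3/4) = 28/3; row 2: entry -3/4 ≤ 0; row 3: 21/(3/2) = 14; row 4: 1/(3/4) = 4/3. Minimum is 4/3 at row 4 (x_1 leaves); pivot element 3/4.
Divide row 4 by 3/4; eliminate column x_2 from the other rows.
Row 3 update in column w4: -1/2 − (3/2)·(1/3) = -1.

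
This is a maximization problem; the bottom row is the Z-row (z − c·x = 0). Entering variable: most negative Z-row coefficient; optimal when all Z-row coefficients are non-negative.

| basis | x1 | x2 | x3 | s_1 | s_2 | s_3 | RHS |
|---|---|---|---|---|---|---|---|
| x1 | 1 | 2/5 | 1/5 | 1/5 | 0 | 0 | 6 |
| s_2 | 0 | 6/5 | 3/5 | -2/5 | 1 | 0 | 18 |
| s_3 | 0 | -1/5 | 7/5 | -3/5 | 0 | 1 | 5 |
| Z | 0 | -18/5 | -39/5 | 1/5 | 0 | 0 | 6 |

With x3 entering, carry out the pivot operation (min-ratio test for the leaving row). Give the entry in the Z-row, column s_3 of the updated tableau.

39/7

Ratio test on column x3 — row 1: 6/(1/5) = 30; row 2: 18/(3/5) = 30; row 3: 5/(7/5) = 25/7. Minimum is 25/7 at row 3 (s_3 leaves); pivot element 7/5.
Divide row 3 by 7/5; eliminate column x3 from the other rows.
Z-row update in column s_3: 0 − (-39/5)·(5/7) = 39/7.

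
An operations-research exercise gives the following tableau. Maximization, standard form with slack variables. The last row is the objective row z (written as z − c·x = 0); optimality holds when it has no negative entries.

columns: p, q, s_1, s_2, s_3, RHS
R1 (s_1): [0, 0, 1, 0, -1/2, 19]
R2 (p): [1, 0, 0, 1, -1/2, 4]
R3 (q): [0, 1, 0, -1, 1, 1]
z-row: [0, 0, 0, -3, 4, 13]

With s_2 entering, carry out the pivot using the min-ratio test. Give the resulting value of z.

25

Ratio test on column s_2 — row 1: entry 0 ≤ 0; row 2: 4/1 = 4; row 3: entry -1 ≤ 0. Minimum is 4 at row 2 (p leaves); pivot element 1.
Pivot on row 2; the z-row RHS becomes 13 − (-3)·4 = 25.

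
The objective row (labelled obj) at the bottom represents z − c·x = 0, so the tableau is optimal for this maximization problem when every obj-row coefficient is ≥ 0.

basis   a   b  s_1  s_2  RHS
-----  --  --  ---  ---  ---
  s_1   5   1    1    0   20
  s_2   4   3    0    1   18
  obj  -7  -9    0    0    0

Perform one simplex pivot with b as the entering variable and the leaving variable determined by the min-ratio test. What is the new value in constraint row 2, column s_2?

Ratio test on column b — row 1: 20/1 = 20; row 2: 18/3 = 6. Minimum is 6 at row 2 (s_2 leaves); pivot element 3.
Divide row 2 by 3; eliminate column b from the other rows.
In the new row 2, the s_2 entry is the old entry divided by the pivot: 1/3 = 1/3.

1/3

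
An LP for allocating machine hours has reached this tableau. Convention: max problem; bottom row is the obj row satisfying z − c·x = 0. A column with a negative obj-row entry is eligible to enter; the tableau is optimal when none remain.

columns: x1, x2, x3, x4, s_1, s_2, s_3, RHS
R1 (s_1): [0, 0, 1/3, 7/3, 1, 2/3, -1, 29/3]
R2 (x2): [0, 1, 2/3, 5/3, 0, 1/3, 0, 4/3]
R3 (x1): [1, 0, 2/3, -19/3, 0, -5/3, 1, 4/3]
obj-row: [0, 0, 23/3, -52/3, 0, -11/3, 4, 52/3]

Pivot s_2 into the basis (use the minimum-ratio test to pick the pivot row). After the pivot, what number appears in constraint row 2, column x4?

Ratio test on column s_2 — row 1: (29/3)/(2/3) = 29/2; row 2: (4/3)/(1/3) = 4; row 3: entry -5/3 ≤ 0. Minimum is 4 at row 2 (x2 leaves); pivot element 1/3.
Divide row 2 by 1/3; eliminate column s_2 from the other rows.
In the new row 2, the x4 entry is the old entry divided by the pivot: (5/3)/(1/3) = 5.

5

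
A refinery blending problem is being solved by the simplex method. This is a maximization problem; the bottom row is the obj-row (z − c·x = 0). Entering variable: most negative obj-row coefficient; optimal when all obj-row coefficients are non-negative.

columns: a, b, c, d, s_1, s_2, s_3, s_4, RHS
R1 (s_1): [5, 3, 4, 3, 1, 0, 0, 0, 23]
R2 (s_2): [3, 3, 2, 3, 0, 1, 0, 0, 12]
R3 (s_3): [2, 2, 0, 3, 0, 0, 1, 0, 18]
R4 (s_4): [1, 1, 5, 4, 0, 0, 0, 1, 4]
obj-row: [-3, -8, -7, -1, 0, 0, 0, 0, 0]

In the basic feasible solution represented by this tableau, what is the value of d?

0

d is not in the basis, so in the current basic feasible solution d = 0.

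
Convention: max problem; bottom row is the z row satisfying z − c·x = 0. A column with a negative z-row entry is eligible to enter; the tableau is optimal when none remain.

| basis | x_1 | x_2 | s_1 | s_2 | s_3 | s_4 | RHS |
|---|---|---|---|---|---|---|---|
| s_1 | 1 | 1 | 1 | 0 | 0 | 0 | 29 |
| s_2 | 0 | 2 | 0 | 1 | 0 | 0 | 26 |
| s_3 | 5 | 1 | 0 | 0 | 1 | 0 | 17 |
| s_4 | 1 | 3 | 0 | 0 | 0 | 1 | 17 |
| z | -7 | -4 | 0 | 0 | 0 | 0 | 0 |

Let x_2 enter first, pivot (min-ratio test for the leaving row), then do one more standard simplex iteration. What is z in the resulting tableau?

255/7

Ratio test on column x_2 — row 1: 29/1 = 29; row 2: 26/2 = 13; row 3: 17/1 = 17; row 4: 17/3 = 17/3. Minimum is 17/3 at row 4 (s_4 leaves); pivot element 3.
Pivot on row 4; the z-row RHS becomes 0 − (-4)·(17/3) = 68/3.
Next entering variable (most negative z-row entry -17/3): x_1.
Ratio test on column x_1 — row 1: (70/3)/(2/3) = 35; row 2: entry -2/3 ≤ 0; row 3: (34/3)/(14/3) = 17/7; row 4: (17/3)/(1/3) = 17. Minimum is 17/7 at row 3 (s_3 leaves); pivot element 14/3.
After the second pivot the z-row RHS is 68/3 − (-17/3)·(17/7) = 255/7.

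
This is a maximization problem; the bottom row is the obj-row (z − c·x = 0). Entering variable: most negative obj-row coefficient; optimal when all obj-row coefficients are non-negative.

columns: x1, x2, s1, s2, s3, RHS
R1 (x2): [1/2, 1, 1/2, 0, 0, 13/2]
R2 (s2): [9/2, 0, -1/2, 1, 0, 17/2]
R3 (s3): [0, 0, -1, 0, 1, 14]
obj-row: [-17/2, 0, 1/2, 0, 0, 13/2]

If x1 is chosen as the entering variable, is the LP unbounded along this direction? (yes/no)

Column x1 has positive entries in row(s) 1, 2, so the ratio test bounds it — not unbounded.

no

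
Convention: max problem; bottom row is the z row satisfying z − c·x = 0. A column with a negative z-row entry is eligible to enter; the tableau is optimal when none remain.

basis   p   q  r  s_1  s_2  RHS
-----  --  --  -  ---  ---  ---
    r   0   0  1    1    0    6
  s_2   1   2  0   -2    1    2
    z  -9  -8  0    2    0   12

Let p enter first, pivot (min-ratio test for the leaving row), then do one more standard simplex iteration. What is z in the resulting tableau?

Ratio test on column p — row 1: entry 0 ≤ 0; row 2: 2/1 = 2. Minimum is 2 at row 2 (s_2 leaves); pivot element 1.
Pivot on row 2; the z-row RHS becomes 12 − (-9)·2 = 30.
Next entering variable (most negative z-row entry -16): s_1.
Ratio test on column s_1 — row 1: 6/1 = 6; row 2: entry -2 ≤ 0. Minimum is 6 at row 1 (r leaves); pivot element 1.
After the second pivot the z-row RHS is 30 − (-16)·6 = 126.

126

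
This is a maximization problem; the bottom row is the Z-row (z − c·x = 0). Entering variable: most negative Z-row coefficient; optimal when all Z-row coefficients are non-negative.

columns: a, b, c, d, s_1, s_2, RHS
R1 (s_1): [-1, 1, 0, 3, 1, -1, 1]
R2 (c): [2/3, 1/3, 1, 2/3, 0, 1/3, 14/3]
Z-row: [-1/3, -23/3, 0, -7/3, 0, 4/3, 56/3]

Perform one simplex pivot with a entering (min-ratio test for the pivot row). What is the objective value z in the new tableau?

21

Ratio test on column a — row 1: entry -1 ≤ 0; row 2: (14/3)/(2/3) = 7. Minimum is 7 at row 2 (c leaves); pivot element 2/3.
Pivot on row 2; the Z-row RHS becomes 56/3 − (-1/3)·7 = 21.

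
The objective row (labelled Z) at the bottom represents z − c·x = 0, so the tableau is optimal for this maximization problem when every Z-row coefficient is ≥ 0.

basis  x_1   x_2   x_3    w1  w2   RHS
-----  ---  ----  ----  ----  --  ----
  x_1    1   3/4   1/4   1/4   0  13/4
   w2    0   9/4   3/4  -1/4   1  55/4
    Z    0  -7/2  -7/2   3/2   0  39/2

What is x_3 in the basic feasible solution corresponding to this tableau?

x_3 is not in the basis, so in the current basic feasible solution x_3 = 0.

0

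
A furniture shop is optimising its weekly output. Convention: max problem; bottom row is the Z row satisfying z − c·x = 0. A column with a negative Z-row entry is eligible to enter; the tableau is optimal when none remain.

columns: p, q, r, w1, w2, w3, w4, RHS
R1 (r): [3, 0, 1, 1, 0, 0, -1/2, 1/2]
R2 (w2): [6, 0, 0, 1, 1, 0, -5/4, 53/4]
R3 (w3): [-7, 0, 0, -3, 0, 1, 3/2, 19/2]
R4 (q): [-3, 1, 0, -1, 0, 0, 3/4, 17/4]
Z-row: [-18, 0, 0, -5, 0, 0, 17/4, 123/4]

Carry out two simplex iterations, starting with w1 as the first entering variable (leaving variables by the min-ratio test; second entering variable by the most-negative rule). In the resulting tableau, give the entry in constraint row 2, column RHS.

49/4

Ratio test on column w1 — row 1: (1/2)/1 = 1/2; row 2: (53/4)/1 = 53/4; row 3: entry -3 ≤ 0; row 4: entry -1 ≤ 0. Minimum is 1/2 at row 1 (r leaves); pivot element 1.
Divide row 1 by 1; eliminate column w1 from the other rows.
Second iteration: most negative Z-row entry is -3 in column p, so p enters.
Ratio test on column p — row 1: (1/2)/3 = 1/6; row 2: (51/4)/3 = 17/4; row 3: 11/2 = 11/2; row 4: entry 0 ≤ 0. Minimum is 1/6 at row 1 (w1 leaves); pivot element 3.
Divide row 1 by 3; eliminate column p from the other rows.
After both pivots, the entry at constraint row 2, column RHS is 49/4.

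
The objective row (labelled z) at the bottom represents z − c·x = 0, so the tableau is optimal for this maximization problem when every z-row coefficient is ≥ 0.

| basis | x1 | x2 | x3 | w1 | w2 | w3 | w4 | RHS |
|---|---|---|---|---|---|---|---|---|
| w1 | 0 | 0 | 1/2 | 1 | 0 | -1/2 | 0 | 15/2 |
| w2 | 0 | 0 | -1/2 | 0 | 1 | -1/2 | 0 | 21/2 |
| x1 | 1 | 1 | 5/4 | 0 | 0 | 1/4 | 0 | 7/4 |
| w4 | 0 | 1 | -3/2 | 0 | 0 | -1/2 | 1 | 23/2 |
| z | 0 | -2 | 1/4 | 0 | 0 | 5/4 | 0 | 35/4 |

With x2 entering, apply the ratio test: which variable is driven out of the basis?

Column x2 entries and ratios — w1: 0 ≤ 0, skip; w2: 0 ≤ 0, skip; x1: (7/4)/1 = 7/4; w4: (23/2)/1 = 23/2.
Smallest ratio is 7/4 in the row of x1, so x1 leaves.

x1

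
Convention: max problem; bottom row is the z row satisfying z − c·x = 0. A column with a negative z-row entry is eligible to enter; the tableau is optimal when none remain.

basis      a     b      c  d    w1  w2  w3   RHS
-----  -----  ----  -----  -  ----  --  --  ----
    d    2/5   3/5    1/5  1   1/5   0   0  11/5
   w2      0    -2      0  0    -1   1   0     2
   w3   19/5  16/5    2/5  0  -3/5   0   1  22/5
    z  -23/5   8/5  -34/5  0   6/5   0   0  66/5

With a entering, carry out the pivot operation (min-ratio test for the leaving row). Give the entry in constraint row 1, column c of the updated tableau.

Ratio test on column a — row 1: (11/5)/(2/5) = 11/2; row 2: entry 0 ≤ 0; row 3: (22/5)/(19/5) = 22/19. Minimum is 22/19 at row 3 (w3 leaves); pivot element 19/5.
Divide row 3 by 19/5; eliminate column a from the other rows.
Row 1 update in column c: 1/5 − (2/5)·(2/19) = 3/19.

3/19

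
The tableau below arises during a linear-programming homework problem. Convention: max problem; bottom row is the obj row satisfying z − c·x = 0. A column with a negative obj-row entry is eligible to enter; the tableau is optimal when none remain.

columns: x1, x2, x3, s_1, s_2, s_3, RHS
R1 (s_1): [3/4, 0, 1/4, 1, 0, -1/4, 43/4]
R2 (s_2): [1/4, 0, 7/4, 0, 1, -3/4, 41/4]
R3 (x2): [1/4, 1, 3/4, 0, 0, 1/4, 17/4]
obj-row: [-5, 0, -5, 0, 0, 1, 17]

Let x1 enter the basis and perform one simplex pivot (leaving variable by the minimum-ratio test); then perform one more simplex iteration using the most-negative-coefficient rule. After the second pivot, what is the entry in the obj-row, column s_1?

Ratio test on column x1 — row 1: (43/4)/(3/4) = 43/3; row 2: (41/4)/(1/4) = 41; row 3: (17/4)/(1/4) = 17. Minimum is 43/3 at row 1 (s_1 leaves); pivot element 3/4.
Divide row 1 by 3/4; eliminate column x1 from the other rows.
Second iteration: most negative obj-row entry is -10/3 in column x3, so x3 enters.
Ratio test on column x3 — row 1: (43/3)/(1/3) = 43; row 2: (20/3)/(5/3) = 4; row 3: (2/3)/(2/3) = 1. Minimum is 1 at row 3 (x2 leaves); pivot element 2/3.
Divide row 3 by 2/3; eliminate column x3 from the other rows.
After both pivots, the entry at the obj-row, column s_1 is 5.

5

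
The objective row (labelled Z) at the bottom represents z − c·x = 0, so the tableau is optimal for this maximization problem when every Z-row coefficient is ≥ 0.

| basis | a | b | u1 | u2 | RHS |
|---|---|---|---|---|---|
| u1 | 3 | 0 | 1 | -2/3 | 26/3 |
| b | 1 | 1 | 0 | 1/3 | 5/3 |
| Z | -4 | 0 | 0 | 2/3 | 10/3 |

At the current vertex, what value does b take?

b is basic (row 2); its value is the RHS of that row, 5/3.

5/3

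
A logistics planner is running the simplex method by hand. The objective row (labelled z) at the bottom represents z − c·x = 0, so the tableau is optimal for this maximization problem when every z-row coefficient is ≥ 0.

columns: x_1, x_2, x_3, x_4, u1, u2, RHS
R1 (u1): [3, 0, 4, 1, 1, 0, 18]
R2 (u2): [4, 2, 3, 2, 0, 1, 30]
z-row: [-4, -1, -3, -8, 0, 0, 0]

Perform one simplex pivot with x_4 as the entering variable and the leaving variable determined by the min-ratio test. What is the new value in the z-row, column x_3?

Ratio test on column x_4 — row 1: 18/1 = 18; row 2: 30/2 = 15. Minimum is 15 at row 2 (u2 leaves); pivot element 2.
Divide row 2 by 2; eliminate column x_4 from the other rows.
z-row update in column x_3: -3 − (-8)·(3/2) = 9.

9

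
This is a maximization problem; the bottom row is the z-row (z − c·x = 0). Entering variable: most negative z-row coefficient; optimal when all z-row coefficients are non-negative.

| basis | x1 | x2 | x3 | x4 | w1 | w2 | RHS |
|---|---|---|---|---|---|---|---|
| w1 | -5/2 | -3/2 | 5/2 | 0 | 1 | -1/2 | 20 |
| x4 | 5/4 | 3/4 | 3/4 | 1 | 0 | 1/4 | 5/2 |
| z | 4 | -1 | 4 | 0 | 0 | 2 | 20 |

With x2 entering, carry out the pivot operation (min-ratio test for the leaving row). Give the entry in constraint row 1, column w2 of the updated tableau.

0

Ratio test on column x2 — row 1: entry -3/2 ≤ 0; row 2: (5/2)/(3/4) = 10/3. Minimum is 10/3 at row 2 (x4 leaves); pivot element 3/4.
Divide row 2 by 3/4; eliminate column x2 from the other rows.
Row 1 update in column w2: -1/2 − (-3/2)·(1/3) = 0.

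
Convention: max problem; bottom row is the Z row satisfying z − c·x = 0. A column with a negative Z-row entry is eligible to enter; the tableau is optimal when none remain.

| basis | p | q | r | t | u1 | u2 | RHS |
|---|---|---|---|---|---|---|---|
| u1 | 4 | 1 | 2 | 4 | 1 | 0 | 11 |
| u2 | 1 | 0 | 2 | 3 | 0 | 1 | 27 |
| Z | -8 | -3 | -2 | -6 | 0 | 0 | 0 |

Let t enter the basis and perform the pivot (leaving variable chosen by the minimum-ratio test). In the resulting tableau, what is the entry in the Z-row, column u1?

3/2

Ratio test on column t — row 1: 11/4 = 11/4; row 2: 27/3 = 9. Minimum is 11/4 at row 1 (u1 leaves); pivot element 4.
Divide row 1 by 4; eliminate column t from the other rows.
Z-row update in column u1: 0 − (-6)·(1/4) = 3/2.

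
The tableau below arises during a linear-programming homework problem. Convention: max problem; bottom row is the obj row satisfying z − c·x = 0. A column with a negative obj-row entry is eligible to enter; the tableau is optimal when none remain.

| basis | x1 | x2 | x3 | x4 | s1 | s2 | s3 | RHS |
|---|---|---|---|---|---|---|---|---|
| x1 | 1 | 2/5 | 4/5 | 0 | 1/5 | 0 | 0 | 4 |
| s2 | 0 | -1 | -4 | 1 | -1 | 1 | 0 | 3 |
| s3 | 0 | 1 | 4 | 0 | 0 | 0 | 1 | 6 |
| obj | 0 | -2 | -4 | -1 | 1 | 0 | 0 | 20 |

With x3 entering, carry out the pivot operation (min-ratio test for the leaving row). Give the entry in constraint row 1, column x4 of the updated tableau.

0

Ratio test on column x3 — row 1: 4/(4/5) = 5; row 2: entry -4 ≤ 0; row 3: 6/4 = 3/2. Minimum is 3/2 at row 3 (s3 leaves); pivot element 4.
Divide row 3 by 4; eliminate column x3 from the other rows.
Row 1 update in column x4: 0 − (4/5)·0 = 0.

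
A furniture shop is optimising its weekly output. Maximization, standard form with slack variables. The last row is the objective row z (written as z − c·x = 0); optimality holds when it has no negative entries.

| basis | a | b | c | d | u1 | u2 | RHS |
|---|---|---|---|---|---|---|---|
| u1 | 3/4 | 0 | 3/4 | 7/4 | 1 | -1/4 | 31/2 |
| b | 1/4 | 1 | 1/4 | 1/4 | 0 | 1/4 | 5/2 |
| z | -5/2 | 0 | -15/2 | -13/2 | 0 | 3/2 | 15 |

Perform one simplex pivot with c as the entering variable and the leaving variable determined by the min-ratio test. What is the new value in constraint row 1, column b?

-3

Ratio test on column c — row 1: (31/2)/(3/4) = 62/3; row 2: (5/2)/(1/4) = 10. Minimum is 10 at row 2 (b leaves); pivot element 1/4.
Divide row 2 by 1/4; eliminate column c from the other rows.
Row 1 update in column b: 0 − (3/4)·4 = -3.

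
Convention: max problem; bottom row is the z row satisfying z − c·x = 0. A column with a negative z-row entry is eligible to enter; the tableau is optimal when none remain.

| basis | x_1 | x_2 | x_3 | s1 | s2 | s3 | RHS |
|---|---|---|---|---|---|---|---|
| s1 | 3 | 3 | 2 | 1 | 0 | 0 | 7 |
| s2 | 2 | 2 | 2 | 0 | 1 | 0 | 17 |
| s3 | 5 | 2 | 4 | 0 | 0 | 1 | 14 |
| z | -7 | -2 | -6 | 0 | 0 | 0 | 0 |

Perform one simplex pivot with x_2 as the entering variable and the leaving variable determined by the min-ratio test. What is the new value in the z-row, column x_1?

Ratio test on column x_2 — row 1: 7/3 = 7/3; row 2: 17/2 = 17/2; row 3: 14/2 = 7. Minimum is 7/3 at row 1 (s1 leaves); pivot element 3.
Divide row 1 by 3; eliminate column x_2 from the other rows.
z-row update in column x_1: -7 − (-2)·1 = -5.

-5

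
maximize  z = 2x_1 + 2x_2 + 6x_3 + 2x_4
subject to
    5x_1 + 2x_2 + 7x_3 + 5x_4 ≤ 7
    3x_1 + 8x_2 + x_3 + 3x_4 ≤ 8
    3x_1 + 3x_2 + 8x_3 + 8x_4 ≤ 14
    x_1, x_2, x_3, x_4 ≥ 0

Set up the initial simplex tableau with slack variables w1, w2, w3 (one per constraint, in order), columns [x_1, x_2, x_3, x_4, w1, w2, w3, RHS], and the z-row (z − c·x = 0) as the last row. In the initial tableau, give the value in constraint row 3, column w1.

0

Slack w1 belongs to constraint 1; its column is the unit vector e_1, so the entry in row 3 is 0.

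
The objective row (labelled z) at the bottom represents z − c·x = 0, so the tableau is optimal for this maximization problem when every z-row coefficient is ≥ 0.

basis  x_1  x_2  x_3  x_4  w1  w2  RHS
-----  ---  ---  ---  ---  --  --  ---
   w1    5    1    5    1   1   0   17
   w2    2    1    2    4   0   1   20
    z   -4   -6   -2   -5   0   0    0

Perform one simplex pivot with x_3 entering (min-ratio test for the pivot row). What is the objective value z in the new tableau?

34/5

Ratio test on column x_3 — row 1: 17/5 = 17/5; row 2: 20/2 = 10. Minimum is 17/5 at row 1 (w1 leaves); pivot element 5.
Pivot on row 1; the z-row RHS becomes 0 − (-2)·(17/5) = 34/5.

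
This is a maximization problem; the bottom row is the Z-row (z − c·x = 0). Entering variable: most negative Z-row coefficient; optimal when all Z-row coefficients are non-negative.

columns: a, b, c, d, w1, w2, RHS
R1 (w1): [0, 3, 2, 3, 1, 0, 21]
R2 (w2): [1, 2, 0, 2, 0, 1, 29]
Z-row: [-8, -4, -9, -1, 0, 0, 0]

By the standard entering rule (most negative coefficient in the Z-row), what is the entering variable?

Negative Z-row entries: a: -8, b: -4, c: -9, d: -1.
The most negative is -9 in column c, so c enters.

c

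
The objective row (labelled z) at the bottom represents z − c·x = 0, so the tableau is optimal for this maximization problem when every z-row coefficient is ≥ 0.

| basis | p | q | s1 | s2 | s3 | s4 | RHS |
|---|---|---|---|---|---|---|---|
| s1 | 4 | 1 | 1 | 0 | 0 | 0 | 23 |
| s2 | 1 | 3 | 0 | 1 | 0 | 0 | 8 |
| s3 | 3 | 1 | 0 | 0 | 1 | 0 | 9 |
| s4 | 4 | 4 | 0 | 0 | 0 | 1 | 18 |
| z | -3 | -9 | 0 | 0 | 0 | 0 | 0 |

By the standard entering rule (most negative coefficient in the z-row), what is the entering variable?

q

Negative z-row entries: p: -3, q: -9.
The most negative is -9 in column q, so q enters.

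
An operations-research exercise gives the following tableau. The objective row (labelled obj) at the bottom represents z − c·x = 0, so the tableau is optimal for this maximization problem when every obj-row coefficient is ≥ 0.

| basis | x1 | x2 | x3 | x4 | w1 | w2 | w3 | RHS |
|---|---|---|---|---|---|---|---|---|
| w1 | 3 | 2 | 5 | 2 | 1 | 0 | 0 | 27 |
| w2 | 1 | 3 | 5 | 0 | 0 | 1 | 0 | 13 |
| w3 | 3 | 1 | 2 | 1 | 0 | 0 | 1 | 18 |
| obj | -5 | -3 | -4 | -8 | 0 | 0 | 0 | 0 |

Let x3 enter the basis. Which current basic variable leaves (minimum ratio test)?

Column x3 entries and ratios — w1: 27/5 = 27/5; w2: 13/5 = 13/5; w3: 18/2 = 9.
Smallest ratio is 13/5 in the row of w2, so w2 leaves.

w2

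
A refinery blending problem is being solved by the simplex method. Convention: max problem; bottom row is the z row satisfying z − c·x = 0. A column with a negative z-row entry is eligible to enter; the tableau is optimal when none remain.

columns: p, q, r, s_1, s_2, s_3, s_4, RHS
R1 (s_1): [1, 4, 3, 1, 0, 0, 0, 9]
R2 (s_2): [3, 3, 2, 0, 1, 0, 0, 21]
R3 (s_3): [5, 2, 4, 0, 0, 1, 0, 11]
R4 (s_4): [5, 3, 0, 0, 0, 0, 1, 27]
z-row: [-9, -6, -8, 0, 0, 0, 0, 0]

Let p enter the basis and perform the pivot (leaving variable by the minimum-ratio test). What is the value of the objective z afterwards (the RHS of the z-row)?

99/5

Ratio test on column p — row 1: 9/1 = 9; row 2: 21/3 = 7; row 3: 11/5 = 11/5; row 4: 27/5 = 27/5. Minimum is 11/5 at row 3 (s_3 leaves); pivot element 5.
Pivot on row 3; the z-row RHS becomes 0 − (-9)·(11/5) = 99/5.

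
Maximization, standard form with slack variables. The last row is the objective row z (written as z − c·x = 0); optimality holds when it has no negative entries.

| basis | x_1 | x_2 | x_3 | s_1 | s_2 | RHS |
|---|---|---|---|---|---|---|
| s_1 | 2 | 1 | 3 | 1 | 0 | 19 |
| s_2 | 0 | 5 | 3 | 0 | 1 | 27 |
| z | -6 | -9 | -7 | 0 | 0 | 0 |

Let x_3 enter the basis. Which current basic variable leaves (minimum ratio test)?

s_1

Column x_3 entries and ratios — s_1: 19/3 = 19/3; s_2: 27/3 = 9.
Smallest ratio is 19/3 in the row of s_1, so s_1 leaves.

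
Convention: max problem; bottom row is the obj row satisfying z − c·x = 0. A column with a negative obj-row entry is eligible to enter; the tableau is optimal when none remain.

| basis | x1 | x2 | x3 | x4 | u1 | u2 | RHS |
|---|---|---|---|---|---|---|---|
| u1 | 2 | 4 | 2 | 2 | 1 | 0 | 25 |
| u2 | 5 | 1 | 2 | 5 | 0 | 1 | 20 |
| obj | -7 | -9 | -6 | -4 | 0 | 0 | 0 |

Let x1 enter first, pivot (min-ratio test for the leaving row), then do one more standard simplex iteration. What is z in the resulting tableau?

Ratio test on column x1 — row 1: 25/2 = 25/2; row 2: 20/5 = 4. Minimum is 4 at row 2 (u2 leaves); pivot element 5.
Pivot on row 2; the obj-row RHS becomes 0 − (-7)·4 = 28.
Next entering variable (most negative obj-row entry -38/5): x2.
Ratio test on column x2 — row 1: 17/(18/5) = 85/18; row 2: 4/(1/5) = 20. Minimum is 85/18 at row 1 (u1 leaves); pivot element 18/5.
After the second pivot the obj-row RHS is 28 − (-38/5)·(85/18) = 575/9.

575/9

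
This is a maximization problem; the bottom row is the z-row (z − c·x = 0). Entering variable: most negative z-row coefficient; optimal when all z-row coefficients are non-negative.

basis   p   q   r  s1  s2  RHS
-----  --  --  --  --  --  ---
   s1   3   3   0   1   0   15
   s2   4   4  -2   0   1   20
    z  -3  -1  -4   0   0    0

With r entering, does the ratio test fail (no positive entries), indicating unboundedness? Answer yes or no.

Every constraint-row entry in column r is ≤ 0, so increasing r is unbounded.

yes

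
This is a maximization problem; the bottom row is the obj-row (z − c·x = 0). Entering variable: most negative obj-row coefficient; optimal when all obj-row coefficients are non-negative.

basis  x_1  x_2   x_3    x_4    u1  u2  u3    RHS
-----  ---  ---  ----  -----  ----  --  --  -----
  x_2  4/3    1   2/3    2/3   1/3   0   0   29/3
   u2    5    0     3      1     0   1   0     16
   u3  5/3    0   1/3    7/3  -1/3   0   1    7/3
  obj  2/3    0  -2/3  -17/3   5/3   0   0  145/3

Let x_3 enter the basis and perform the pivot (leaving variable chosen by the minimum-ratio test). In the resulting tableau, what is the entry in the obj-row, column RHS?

467/9

Ratio test on column x_3 — row 1: (29/3)/(2/3) = 29/2; row 2: 16/3 = 16/3; row 3: (7/3)/(1/3) = 7. Minimum is 16/3 at row 2 (u2 leaves); pivot element 3.
Divide row 2 by 3; eliminate column x_3 from the other rows.
obj-row update in column RHS: 145/3 − (-2/3)·(16/3) = 467/9.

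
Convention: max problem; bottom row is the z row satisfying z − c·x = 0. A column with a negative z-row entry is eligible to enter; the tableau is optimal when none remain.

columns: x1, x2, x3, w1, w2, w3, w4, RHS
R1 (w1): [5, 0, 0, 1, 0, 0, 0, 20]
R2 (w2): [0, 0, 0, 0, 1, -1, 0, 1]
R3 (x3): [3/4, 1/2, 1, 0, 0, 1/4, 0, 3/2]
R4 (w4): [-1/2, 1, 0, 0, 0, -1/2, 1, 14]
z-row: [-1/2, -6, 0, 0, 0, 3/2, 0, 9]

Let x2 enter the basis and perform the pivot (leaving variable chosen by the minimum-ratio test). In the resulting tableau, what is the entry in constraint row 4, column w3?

Ratio test on column x2 — row 1: entry 0 ≤ 0; row 2: entry 0 ≤ 0; row 3: (3/2)/(1/2) = 3; row 4: 14/1 = 14. Minimum is 3 at row 3 (x3 leaves); pivot element 1/2.
Divide row 3 by 1/2; eliminate column x2 from the other rows.
Row 4 update in column w3: -1/2 − 1·(1/2) = -1.

-1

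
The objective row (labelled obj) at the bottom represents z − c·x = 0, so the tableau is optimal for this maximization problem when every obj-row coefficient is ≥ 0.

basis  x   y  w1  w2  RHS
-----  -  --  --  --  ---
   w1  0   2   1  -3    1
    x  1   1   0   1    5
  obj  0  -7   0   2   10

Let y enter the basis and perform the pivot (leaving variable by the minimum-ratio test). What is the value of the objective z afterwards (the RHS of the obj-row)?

Ratio test on column y — row 1: 1/2 = 1/2; row 2: 5/1 = 5. Minimum is 1/2 at row 1 (w1 leaves); pivot element 2.
Pivot on row 1; the obj-row RHS becomes 10 − (-7)·(1/2) = 27/2.

27/2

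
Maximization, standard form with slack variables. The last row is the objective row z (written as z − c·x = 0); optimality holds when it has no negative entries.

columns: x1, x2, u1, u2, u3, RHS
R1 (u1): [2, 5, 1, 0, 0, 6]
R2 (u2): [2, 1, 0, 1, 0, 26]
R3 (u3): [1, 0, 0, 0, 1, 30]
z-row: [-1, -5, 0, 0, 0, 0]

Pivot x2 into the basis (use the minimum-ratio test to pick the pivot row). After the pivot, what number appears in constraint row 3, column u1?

Ratio test on column x2 — row 1: 6/5 = 6/5; row 2: 26/1 = 26; row 3: entry 0 ≤ 0. Minimum is 6/5 at row 1 (u1 leaves); pivot element 5.
Divide row 1 by 5; eliminate column x2 from the other rows.
Row 3 update in column u1: 0 − 0·(1/5) = 0.

0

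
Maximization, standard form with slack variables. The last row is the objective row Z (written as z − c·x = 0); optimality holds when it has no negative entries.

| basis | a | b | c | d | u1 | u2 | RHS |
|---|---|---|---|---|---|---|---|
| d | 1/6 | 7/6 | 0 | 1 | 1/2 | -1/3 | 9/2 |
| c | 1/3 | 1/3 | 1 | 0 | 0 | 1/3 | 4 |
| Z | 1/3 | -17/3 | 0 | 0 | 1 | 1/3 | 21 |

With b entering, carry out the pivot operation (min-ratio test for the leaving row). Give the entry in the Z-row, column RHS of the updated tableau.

Ratio test on column b — row 1: (9/2)/(7/6) = 27/7; row 2: 4/(1/3) = 12. Minimum is 27/7 at row 1 (d leaves); pivot element 7/6.
Divide row 1 by 7/6; eliminate column b from the other rows.
Z-row update in column RHS: 21 − (-17/3)·(27/7) = 300/7.

300/7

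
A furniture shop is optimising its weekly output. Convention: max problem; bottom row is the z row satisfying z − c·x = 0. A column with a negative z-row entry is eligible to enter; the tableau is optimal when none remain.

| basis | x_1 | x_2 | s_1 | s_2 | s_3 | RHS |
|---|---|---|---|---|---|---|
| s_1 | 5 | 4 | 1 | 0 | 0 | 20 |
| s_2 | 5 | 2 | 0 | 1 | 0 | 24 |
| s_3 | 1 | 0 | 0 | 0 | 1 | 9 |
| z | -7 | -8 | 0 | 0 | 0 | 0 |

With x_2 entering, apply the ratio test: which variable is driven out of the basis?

Column x_2 entries and ratios — s_1: 20/4 = 5; s_2: 24/2 = 12; s_3: 0 ≤ 0, skip.
Smallest ratio is 5 in the row of s_1, so s_1 leaves.

s_1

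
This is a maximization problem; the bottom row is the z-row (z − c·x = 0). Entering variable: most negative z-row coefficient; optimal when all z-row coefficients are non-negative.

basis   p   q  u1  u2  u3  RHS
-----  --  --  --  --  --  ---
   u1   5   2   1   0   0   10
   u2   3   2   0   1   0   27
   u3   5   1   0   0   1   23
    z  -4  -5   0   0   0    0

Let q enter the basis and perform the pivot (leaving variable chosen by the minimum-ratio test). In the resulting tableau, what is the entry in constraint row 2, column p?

-2

Ratio test on column q — row 1: 10/2 = 5; row 2: 27/2 = 27/2; row 3: 23/1 = 23. Minimum is 5 at row 1 (u1 leaves); pivot element 2.
Divide row 1 by 2; eliminate column q from the other rows.
Row 2 update in column p: 3 − 2·(5/2) = -2.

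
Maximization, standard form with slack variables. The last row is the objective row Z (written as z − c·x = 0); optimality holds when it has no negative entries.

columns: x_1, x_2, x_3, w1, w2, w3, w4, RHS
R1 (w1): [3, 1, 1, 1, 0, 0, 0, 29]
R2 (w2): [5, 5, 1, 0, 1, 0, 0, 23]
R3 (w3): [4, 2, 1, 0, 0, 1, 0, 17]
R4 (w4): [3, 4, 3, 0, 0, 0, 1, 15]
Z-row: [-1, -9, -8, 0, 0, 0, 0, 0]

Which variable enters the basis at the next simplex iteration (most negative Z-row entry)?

x_2

Negative Z-row entries: x_1: -1, x_2: -9, x_3: -8.
The most negative is -9 in column x_2, so x_2 enters.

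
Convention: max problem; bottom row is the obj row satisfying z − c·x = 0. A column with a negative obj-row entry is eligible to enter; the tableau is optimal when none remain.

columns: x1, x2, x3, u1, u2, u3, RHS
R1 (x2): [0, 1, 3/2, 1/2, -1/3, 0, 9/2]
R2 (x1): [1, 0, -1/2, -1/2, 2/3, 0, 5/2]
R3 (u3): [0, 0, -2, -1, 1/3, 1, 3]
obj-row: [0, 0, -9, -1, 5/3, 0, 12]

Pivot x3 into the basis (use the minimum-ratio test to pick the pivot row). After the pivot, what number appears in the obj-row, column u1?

Ratio test on column x3 — row 1: (9/2)/(3/2) = 3; row 2: entry -1/2 ≤ 0; row 3: entry -2 ≤ 0. Minimum is 3 at row 1 (x2 leaves); pivot element 3/2.
Divide row 1 by 3/2; eliminate column x3 from the other rows.
obj-row update in column u1: -1 − (-9)·(1/3) = 2.

2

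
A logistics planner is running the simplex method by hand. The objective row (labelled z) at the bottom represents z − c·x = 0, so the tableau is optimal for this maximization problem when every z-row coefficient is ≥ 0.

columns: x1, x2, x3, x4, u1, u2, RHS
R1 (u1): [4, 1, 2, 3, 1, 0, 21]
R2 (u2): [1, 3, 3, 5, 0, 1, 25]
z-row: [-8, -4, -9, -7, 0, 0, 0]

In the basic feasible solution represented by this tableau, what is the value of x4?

0

x4 is not in the basis, so in the current basic feasible solution x4 = 0.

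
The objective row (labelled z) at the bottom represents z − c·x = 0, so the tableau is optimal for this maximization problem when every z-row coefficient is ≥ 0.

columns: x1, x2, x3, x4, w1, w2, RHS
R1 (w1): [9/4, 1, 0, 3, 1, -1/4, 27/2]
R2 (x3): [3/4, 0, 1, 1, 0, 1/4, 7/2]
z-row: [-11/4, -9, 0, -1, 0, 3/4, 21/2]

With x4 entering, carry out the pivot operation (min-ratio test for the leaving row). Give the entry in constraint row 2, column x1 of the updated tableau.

Ratio test on column x4 — row 1: (27/2)/3 = 9/2; row 2: (7/2)/1 = 7/2. Minimum is 7/2 at row 2 (x3 leaves); pivot element 1.
Divide row 2 by 1; eliminate column x4 from the other rows.
In the new row 2, the x1 entry is the old entry divided by the pivot: (3/4)/1 = 3/4.

3/4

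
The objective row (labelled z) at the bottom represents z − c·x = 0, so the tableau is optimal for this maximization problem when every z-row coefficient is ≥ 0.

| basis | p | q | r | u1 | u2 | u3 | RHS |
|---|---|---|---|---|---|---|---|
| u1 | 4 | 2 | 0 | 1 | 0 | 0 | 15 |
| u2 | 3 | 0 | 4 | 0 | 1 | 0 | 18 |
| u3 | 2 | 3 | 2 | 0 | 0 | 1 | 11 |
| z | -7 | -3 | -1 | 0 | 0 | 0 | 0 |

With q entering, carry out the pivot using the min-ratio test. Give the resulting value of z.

Ratio test on column q — row 1: 15/2 = 15/2; row 2: entry 0 ≤ 0; row 3: 11/3 = 11/3. Minimum is 11/3 at row 3 (u3 leaves); pivot element 3.
Pivot on row 3; the z-row RHS becomes 0 − (-3)·(11/3) = 11.

11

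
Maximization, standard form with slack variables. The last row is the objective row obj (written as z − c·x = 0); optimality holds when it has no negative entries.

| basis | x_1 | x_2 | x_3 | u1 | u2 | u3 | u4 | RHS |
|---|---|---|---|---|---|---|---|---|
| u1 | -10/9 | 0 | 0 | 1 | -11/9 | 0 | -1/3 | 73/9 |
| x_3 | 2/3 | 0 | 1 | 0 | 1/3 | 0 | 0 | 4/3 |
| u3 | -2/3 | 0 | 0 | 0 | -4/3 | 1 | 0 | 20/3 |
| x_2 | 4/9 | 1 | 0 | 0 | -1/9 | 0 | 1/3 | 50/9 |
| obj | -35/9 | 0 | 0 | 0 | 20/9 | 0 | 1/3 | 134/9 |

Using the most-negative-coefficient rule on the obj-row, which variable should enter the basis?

Negative obj-row entries: x_1: -35/9.
The most negative is -35/9 in column x_1, so x_1 enters.

x_1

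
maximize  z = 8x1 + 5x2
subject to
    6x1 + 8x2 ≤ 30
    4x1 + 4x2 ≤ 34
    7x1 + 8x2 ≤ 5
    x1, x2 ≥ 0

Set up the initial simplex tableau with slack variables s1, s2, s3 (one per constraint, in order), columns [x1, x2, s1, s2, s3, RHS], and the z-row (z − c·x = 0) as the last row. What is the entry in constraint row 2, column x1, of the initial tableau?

Constraint 2 has coefficient 4 on x1.

4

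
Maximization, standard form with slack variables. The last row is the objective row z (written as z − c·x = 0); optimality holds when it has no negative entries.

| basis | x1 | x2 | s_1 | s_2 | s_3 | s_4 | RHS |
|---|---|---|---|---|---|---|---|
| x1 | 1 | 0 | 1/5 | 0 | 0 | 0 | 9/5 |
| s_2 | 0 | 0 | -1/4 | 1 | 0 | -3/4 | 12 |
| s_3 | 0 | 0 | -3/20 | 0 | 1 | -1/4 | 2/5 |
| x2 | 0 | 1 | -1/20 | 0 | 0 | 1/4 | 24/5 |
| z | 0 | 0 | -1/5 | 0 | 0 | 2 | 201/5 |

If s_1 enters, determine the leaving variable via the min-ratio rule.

Column s_1 entries and ratios — x1: (9/5)/(1/5) = 9; s_2: -1/4 ≤ 0, skip; s_3: -3/20 ≤ 0, skip; x2: -1/20 ≤ 0, skip.
Smallest ratio is 9 in the row of x1, so x1 leaves.

x1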